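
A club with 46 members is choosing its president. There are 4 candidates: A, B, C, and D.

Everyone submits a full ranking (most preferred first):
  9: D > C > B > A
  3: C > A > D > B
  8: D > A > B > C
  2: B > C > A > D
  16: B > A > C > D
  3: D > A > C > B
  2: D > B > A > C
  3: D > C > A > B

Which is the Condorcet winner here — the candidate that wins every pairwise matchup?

D vs A: 25–21
D vs B: 28–18
D vs C: 25–21
D beats every other candidate.

D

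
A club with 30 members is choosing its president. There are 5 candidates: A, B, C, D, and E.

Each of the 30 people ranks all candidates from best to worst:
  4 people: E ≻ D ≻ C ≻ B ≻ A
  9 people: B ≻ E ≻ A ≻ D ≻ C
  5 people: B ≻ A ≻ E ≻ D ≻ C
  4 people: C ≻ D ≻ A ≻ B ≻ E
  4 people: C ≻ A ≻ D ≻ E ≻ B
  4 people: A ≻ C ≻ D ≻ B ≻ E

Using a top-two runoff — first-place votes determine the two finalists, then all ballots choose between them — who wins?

Round 1 first-place votes: A 4, B 14, C 8, D 0, E 4. B and C advance.
Runoff: B is ranked above C on 14 ballots, C above B on 16.

C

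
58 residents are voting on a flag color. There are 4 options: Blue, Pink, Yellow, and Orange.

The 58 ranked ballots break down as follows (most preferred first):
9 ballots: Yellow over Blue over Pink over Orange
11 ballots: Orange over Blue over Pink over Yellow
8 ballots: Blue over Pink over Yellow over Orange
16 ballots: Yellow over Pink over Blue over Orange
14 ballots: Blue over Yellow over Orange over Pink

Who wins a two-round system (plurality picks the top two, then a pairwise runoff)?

Round 1 first-place votes: Blue 22, Pink 0, Yellow 25, Orange 11. Yellow and Blue advance.
Runoff: Yellow is ranked above Blue on 25 ballots, Blue above Yellow on 33.

Blue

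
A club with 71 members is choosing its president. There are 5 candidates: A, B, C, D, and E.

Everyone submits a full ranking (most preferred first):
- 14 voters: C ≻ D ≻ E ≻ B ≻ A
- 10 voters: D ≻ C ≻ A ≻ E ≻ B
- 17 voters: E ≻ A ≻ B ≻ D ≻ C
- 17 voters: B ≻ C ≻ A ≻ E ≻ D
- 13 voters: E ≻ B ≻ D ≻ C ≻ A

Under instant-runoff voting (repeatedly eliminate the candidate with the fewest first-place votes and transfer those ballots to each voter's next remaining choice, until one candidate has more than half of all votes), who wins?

C

Round 1: A 0, B 17, C 14, D 10, E 30. A eliminated.
Round 2: B 17, C 14, D 10, E 30. D eliminated.
Round 3: B 17, C 24, E 30. B eliminated.
Round 4: C 41, E 30. C has a majority (≥36).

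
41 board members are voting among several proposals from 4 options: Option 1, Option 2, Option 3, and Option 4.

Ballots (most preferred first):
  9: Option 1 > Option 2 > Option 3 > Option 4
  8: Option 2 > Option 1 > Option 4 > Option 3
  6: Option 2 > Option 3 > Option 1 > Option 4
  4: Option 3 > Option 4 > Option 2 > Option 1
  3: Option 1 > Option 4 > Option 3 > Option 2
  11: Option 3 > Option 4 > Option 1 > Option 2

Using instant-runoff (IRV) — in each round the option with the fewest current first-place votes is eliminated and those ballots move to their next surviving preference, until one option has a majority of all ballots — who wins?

Round 1: Option 1 12, Option 2 14, Option 3 15, Option 4 0. Option 4 eliminated.
Round 2: Option 1 12, Option 2 14, Option 3 15. Option 1 eliminated.
Round 3: Option 2 23, Option 3 18. Option 2 has a majority (≥21).

Option 2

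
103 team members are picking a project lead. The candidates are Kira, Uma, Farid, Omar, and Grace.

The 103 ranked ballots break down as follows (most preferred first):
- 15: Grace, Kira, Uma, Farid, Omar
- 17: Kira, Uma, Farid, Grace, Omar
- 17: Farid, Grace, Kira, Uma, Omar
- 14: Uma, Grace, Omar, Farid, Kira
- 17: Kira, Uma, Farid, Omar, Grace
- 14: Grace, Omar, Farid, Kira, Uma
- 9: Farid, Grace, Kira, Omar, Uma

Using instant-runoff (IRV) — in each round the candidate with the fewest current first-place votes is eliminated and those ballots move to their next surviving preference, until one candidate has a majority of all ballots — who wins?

Round 1: Kira 34, Uma 14, Farid 26, Omar 0, Grace 29. Omar eliminated.
Round 2: Kira 34, Uma 14, Farid 26, Grace 29. Uma eliminated.
Round 3: Kira 34, Farid 26, Grace 43. Farid eliminated.
Round 4: Kira 34, Grace 69. Grace has a majority (≥52).

Grace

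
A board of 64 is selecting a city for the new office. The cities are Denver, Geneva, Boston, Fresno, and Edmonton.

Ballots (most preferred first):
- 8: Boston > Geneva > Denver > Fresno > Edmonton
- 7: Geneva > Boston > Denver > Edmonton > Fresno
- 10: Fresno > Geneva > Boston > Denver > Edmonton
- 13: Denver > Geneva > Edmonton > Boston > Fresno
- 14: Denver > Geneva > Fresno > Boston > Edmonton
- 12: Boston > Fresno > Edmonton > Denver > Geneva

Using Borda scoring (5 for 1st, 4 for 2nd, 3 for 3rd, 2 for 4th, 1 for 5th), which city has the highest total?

Geneva

Denver: 8×3 + 7×3 + 10×2 + 13×5 + 14×5 + 12×2 = 224
Geneva: 8×4 + 7×5 + 10×4 + 13×4 + 14×4 + 12×1 = 227
Boston: 8×5 + 7×4 + 10×3 + 13×2 + 14×2 + 12×5 = 212
Fresno: 8×2 + 7×1 + 10×5 + 13×1 + 14×3 + 12×4 = 176
Edmonton: 8×1 + 7×2 + 10×1 + 13×3 + 14×1 + 12×3 = 121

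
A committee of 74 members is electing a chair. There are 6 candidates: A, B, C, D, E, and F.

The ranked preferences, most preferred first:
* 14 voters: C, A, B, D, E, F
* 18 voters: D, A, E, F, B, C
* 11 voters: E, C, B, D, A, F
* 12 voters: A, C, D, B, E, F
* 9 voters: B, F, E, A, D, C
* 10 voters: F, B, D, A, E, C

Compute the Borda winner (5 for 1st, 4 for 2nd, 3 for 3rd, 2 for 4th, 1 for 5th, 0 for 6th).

A: 14×4 + 18×4 + 11×1 + 12×5 + 9×2 + 10×2 = 237
B: 14×3 + 18×1 + 11×3 + 12×2 + 9×5 + 10×4 = 202
C: 14×5 + 18×0 + 11×4 + 12×4 + 9×0 + 10×0 = 162
D: 14×2 + 18×5 + 11×2 + 12×3 + 9×1 + 10×3 = 215
E: 14×1 + 18×3 + 11×5 + 12×1 + 9×3 + 10×1 = 172
F: 14×0 + 18×2 + 11×0 + 12×0 + 9×4 + 10×5 = 122

A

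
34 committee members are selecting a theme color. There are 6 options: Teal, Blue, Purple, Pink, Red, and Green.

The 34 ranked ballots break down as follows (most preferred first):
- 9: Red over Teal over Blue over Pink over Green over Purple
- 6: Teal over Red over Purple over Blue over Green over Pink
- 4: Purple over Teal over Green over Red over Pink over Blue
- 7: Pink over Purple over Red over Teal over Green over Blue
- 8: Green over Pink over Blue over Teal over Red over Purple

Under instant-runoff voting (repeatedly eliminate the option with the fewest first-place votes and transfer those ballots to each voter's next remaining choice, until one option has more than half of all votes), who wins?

Round 1: Teal 6, Blue 0, Purple 4, Pink 7, Red 9, Green 8. Blue eliminated.
Round 2: Teal 6, Purple 4, Pink 7, Red 9, Green 8. Purple eliminated.
Round 3: Teal 10, Pink 7, Red 9, Green 8. Pink eliminated.
Round 4: Teal 10, Red 16, Green 8. Green eliminated.
Round 5: Teal 18, Red 16. Teal has a majority (≥18).

Teal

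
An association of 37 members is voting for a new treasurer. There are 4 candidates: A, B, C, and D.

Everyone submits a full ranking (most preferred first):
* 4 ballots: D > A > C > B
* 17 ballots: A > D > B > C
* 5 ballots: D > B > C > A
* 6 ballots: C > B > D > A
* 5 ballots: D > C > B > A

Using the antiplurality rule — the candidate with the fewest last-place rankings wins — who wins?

D

Last-place votes: A 16, B 4, C 17, D 0.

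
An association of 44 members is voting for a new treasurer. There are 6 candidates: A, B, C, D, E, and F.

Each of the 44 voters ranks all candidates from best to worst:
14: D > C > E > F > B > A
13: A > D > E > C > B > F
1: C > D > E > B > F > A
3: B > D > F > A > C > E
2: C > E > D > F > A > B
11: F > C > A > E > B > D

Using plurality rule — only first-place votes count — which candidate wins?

D

First-place votes: A 13, B 3, C 3, D 14, E 0, F 11.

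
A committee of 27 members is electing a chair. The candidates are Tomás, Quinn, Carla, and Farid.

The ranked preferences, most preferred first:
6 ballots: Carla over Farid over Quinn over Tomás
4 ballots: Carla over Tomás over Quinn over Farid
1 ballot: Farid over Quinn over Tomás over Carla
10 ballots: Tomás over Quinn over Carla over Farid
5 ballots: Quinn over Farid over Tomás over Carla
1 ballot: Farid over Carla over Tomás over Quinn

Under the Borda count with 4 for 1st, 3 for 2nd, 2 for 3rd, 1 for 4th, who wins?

Tomás: 6×1 + 4×3 + 1×2 + 10×4 + 5×2 + 1×2 = 72
Quinn: 6×2 + 4×2 + 1×3 + 10×3 + 5×4 + 1×1 = 74
Carla: 6×4 + 4×4 + 1×1 + 10×2 + 5×1 + 1×3 = 69
Farid: 6×3 + 4×1 + 1×4 + 10×1 + 5×3 + 1×4 = 55

Quinn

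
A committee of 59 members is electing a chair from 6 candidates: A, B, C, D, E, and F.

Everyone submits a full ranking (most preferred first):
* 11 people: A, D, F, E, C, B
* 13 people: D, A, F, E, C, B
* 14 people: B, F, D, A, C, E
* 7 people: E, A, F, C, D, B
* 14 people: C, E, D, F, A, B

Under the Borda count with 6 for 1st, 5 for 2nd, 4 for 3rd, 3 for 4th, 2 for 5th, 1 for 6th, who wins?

D

A: 11×6 + 13×5 + 14×3 + 7×5 + 14×2 = 236
B: 11×1 + 13×1 + 14×6 + 7×1 + 14×1 = 129
C: 11×2 + 13×2 + 14×2 + 7×3 + 14×6 = 181
D: 11×5 + 13×6 + 14×4 + 7×2 + 14×4 = 259
E: 11×3 + 13×3 + 14×1 + 7×6 + 14×5 = 198
F: 11×4 + 13×4 + 14×5 + 7×4 + 14×3 = 236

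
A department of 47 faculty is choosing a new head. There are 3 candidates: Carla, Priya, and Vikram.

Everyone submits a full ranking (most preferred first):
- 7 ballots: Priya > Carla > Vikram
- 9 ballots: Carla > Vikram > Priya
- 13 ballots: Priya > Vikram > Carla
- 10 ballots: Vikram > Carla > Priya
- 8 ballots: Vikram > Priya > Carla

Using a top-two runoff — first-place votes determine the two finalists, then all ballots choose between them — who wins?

Vikram

Round 1 first-place votes: Carla 9, Priya 20, Vikram 18. Priya and Vikram advance.
Runoff: Priya is ranked above Vikram on 20 ballots, Vikram above Priya on 27.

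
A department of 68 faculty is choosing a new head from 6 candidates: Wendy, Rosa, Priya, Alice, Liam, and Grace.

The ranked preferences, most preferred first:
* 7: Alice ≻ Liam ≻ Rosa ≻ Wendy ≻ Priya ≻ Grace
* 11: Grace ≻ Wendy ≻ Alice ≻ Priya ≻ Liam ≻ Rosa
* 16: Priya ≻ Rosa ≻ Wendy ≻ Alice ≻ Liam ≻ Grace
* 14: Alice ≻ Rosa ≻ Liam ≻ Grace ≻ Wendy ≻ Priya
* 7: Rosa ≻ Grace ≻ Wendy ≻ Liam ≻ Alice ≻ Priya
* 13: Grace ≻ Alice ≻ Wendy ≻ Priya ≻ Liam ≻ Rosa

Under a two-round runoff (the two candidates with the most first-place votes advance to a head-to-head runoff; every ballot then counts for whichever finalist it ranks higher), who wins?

Round 1 first-place votes: Wendy 0, Rosa 7, Priya 16, Alice 21, Liam 0, Grace 24. Grace and Alice advance.
Runoff: Grace is ranked above Alice on 31 ballots, Alice above Grace on 37.

Alice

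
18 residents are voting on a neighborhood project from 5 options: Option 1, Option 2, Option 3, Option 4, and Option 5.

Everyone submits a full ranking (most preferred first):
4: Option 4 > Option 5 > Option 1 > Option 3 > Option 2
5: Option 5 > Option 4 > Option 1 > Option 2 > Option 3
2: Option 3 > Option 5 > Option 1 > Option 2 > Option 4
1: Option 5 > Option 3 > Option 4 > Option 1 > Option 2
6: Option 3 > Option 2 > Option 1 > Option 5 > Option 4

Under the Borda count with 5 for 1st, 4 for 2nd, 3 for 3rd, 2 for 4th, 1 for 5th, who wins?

Option 5

Option 1: 4×3 + 5×3 + 2×3 + 1×2 + 6×3 = 53
Option 2: 4×1 + 5×2 + 2×2 + 1×1 + 6×4 = 43
Option 3: 4×2 + 5×1 + 2×5 + 1×4 + 6×5 = 57
Option 4: 4×5 + 5×4 + 2×1 + 1×3 + 6×1 = 51
Option 5: 4×4 + 5×5 + 2×4 + 1×5 + 6×2 = 66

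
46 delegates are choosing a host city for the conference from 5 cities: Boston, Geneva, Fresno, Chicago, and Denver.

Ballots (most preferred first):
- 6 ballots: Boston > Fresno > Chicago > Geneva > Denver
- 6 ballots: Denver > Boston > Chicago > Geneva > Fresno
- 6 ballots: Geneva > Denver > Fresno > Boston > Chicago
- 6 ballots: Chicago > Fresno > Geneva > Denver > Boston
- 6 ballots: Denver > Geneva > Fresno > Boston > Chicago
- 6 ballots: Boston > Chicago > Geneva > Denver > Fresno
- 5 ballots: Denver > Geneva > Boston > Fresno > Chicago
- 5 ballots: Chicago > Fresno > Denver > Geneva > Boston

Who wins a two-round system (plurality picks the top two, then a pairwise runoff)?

Denver

Round 1 first-place votes: Boston 12, Geneva 6, Fresno 0, Chicago 11, Denver 17. Denver and Boston advance.
Runoff: Denver is ranked above Boston on 34 ballots, Boston above Denver on 12.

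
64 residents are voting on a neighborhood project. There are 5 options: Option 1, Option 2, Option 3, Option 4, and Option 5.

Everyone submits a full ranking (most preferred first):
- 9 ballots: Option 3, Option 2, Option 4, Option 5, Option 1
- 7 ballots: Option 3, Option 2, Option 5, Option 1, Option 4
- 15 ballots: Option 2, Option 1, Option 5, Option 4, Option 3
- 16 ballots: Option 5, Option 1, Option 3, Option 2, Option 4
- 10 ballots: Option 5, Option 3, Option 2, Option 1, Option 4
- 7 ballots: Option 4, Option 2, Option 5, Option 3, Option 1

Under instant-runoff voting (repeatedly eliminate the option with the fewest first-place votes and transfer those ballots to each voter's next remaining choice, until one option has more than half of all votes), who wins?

Option 2

Round 1: Option 1 0, Option 2 15, Option 3 16, Option 4 7, Option 5 26. Option 1 eliminated.
Round 2: Option 2 15, Option 3 16, Option 4 7, Option 5 26. Option 4 eliminated.
Round 3: Option 2 22, Option 3 16, Option 5 26. Option 3 eliminated.
Round 4: Option 2 38, Option 5 26. Option 2 has a majority (≥33).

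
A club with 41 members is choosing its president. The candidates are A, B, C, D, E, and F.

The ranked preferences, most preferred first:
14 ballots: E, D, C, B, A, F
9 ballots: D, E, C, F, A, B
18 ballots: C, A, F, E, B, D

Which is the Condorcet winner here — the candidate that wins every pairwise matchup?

E vs A: 23–18
E vs B: 41–0
E vs C: 23–18
E vs D: 32–9
E vs F: 23–18
E beats every other candidate.

E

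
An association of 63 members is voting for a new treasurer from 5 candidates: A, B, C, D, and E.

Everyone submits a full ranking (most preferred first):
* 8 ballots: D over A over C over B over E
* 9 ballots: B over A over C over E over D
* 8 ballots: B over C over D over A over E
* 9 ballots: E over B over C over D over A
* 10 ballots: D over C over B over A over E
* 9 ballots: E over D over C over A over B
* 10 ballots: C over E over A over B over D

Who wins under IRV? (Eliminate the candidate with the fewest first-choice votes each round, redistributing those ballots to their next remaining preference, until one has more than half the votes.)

E

Round 1: A 0, B 17, C 10, D 18, E 18. A eliminated.
Round 2: B 17, C 10, D 18, E 18. C eliminated.
Round 3: B 17, D 18, E 28. B eliminated.
Round 4: D 26, E 37. E has a majority (≥32).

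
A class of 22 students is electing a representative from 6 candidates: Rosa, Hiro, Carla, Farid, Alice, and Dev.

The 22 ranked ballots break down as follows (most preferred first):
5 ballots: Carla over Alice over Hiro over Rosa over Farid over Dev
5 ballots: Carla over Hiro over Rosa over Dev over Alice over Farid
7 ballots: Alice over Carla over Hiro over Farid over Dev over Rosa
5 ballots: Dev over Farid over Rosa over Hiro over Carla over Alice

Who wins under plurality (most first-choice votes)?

First-place votes: Rosa 0, Hiro 0, Carla 10, Farid 0, Alice 7, Dev 5.

Carla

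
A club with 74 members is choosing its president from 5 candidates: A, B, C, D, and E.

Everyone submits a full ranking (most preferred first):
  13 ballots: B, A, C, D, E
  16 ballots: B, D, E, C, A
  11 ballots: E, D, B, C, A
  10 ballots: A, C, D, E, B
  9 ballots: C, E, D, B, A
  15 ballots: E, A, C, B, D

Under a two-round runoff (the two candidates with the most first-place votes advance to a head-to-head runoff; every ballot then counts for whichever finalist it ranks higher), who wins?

Round 1 first-place votes: A 10, B 29, C 9, D 0, E 26. B and E advance.
Runoff: B is ranked above E on 29 ballots, E above B on 45.

E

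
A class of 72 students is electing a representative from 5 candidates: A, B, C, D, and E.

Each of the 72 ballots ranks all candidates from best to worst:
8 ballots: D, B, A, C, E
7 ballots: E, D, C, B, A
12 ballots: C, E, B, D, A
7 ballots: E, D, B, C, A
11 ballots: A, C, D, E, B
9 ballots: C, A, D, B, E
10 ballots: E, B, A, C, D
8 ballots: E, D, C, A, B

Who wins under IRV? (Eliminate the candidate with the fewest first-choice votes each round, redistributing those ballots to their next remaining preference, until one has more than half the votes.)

Round 1: A 11, B 0, C 21, D 8, E 32. B eliminated.
Round 2: A 11, C 21, D 8, E 32. D eliminated.
Round 3: A 19, C 21, E 32. A eliminated.
Round 4: C 40, E 32. C has a majority (≥37).

C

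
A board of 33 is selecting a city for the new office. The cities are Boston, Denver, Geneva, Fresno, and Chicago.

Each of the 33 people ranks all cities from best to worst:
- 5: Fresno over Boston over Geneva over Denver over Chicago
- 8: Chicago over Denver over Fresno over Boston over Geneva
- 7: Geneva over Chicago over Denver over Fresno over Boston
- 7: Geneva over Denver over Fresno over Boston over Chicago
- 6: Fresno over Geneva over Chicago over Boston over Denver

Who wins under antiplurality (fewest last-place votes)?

Fresno

Last-place votes: Boston 7, Denver 6, Geneva 8, Fresno 0, Chicago 12.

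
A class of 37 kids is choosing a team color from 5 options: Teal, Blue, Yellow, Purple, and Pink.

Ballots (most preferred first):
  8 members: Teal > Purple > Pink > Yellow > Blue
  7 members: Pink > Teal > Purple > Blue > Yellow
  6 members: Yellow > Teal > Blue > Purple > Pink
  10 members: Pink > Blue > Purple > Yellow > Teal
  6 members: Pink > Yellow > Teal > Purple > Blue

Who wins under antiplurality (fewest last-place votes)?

Last-place votes: Teal 10, Blue 14, Yellow 7, Purple 0, Pink 6.

Purple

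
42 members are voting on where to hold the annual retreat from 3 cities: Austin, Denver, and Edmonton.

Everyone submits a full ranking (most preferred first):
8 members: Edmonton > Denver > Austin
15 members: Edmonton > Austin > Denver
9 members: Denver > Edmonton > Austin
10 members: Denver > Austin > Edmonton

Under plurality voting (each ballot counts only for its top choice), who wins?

Edmonton

First-place votes: Austin 0, Denver 19, Edmonton 23.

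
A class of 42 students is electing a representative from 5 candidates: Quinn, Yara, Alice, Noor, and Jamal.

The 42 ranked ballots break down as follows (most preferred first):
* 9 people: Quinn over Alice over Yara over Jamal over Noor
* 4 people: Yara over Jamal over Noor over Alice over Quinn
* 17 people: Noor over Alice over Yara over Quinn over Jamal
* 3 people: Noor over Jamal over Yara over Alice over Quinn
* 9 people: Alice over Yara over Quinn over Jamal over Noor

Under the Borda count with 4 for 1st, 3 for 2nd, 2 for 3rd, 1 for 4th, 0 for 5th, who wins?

Quinn: 9×4 + 4×0 + 17×1 + 3×0 + 9×2 = 71
Yara: 9×2 + 4×4 + 17×2 + 3×2 + 9×3 = 101
Alice: 9×3 + 4×1 + 17×3 + 3×1 + 9×4 = 121
Noor: 9×0 + 4×2 + 17×4 + 3×4 + 9×0 = 88
Jamal: 9×1 + 4×3 + 17×0 + 3×3 + 9×1 = 39

Alice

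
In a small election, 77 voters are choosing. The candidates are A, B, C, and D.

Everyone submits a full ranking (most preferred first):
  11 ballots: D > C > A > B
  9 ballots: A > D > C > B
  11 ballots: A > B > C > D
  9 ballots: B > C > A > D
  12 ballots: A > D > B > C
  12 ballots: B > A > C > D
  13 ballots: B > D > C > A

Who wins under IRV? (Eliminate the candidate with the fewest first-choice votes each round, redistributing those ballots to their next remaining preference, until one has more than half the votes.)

Round 1: A 32, B 34, C 0, D 11. C eliminated.
Round 2: A 32, B 34, D 11. D eliminated.
Round 3: A 43, B 34. A has a majority (≥39).

A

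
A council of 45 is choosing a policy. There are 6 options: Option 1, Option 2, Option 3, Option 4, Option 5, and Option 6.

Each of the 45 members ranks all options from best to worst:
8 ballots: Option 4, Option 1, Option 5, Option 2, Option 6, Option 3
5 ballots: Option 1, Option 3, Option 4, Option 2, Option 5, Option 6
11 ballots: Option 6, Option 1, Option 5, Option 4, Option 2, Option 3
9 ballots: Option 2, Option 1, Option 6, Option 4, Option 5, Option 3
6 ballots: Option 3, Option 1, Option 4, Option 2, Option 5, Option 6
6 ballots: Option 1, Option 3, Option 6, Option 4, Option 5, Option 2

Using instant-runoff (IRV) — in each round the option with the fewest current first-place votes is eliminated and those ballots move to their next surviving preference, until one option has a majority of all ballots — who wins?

Round 1: Option 1 11, Option 2 9, Option 3 6, Option 4 8, Option 5 0, Option 6 11. Option 5 eliminated.
Round 2: Option 1 11, Option 2 9, Option 3 6, Option 4 8, Option 6 11. Option 3 eliminated.
Round 3: Option 1 17, Option 2 9, Option 4 8, Option 6 11. Option 4 eliminated.
Round 4: Option 1 25, Option 2 9, Option 6 11. Option 1 has a majority (≥23).

Option 1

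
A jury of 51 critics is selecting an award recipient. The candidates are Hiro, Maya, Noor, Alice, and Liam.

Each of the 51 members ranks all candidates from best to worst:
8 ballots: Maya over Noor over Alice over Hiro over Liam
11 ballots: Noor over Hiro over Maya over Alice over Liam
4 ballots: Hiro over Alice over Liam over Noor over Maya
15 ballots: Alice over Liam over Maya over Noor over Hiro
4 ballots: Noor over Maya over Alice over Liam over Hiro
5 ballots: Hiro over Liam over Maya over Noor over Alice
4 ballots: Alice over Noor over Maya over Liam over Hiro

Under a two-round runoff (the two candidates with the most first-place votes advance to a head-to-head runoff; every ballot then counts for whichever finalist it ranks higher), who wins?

Round 1 first-place votes: Hiro 9, Maya 8, Noor 15, Alice 19, Liam 0. Alice and Noor advance.
Runoff: Alice is ranked above Noor on 23 ballots, Noor above Alice on 28.

Noor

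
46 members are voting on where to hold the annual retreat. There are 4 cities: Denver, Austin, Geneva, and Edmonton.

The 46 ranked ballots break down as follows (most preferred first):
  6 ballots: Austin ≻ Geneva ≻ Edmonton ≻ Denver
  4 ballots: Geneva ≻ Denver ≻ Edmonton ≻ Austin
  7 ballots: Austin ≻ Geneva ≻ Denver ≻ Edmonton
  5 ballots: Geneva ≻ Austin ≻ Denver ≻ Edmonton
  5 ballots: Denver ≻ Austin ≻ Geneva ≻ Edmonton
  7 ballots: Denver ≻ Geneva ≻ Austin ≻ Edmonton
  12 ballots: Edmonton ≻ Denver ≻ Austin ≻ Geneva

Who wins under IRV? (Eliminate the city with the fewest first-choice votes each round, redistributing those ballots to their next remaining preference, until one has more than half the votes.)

Round 1: Denver 12, Austin 13, Geneva 9, Edmonton 12. Geneva eliminated.
Round 2: Denver 16, Austin 18, Edmonton 12. Edmonton eliminated.
Round 3: Denver 28, Austin 18. Denver has a majority (≥24).

Denver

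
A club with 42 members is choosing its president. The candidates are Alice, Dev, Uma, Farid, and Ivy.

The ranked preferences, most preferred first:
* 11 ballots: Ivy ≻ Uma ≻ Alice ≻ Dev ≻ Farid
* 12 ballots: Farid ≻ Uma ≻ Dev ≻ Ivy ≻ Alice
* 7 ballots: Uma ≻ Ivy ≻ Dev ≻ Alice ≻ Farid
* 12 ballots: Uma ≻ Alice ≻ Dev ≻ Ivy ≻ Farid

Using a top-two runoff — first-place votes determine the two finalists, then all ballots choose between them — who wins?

Round 1 first-place votes: Alice 0, Dev 0, Uma 19, Farid 12, Ivy 11. Uma and Farid advance.
Runoff: Uma is ranked above Farid on 30 ballots, Farid above Uma on 12.

Uma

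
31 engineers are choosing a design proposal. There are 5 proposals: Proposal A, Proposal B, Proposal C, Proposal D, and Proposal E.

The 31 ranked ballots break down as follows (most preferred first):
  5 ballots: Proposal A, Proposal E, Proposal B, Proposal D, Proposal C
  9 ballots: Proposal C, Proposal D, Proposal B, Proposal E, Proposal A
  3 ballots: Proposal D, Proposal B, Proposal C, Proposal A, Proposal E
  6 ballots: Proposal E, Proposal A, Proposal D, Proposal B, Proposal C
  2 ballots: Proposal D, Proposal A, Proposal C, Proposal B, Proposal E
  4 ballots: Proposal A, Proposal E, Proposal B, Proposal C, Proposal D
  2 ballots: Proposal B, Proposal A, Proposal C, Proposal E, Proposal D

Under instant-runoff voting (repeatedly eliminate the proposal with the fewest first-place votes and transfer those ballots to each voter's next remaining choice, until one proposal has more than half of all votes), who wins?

Proposal A

Round 1: Proposal A 9, Proposal B 2, Proposal C 9, Proposal D 5, Proposal E 6. Proposal B eliminated.
Round 2: Proposal A 11, Proposal C 9, Proposal D 5, Proposal E 6. Proposal D eliminated.
Round 3: Proposal A 13, Proposal C 12, Proposal E 6. Proposal E eliminated.
Round 4: Proposal A 19, Proposal C 12. Proposal A has a majority (≥16).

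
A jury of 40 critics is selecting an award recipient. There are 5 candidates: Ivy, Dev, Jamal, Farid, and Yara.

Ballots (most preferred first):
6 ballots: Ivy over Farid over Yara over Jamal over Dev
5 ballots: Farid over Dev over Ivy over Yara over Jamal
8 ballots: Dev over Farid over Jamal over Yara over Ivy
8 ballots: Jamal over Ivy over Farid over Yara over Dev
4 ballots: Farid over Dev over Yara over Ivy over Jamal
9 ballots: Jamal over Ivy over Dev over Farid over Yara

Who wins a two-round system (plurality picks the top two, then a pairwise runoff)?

Farid

Round 1 first-place votes: Ivy 6, Dev 8, Jamal 17, Farid 9, Yara 0. Jamal and Farid advance.
Runoff: Jamal is ranked above Farid on 17 ballots, Farid above Jamal on 23.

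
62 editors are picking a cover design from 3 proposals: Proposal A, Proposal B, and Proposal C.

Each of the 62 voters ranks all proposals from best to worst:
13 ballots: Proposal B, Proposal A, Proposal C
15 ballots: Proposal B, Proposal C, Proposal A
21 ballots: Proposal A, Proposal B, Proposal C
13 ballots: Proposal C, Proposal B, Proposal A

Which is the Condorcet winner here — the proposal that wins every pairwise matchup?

Proposal B

Proposal B vs Proposal A: 41–21
Proposal B vs Proposal C: 49–13
Proposal B beats every other proposal.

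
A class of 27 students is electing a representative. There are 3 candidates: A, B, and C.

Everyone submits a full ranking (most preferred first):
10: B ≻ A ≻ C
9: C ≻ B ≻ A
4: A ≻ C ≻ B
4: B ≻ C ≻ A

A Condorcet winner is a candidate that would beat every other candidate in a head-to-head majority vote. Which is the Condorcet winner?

B

B vs A: 23–4
B vs C: 14–13
B beats every other candidate.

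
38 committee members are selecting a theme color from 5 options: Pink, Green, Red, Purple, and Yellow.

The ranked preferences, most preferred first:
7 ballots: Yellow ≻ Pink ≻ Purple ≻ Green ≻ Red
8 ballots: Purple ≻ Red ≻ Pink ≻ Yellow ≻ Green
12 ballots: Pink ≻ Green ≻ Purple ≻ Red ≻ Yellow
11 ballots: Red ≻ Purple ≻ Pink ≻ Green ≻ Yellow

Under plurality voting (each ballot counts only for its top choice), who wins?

First-place votes: Pink 12, Green 0, Red 11, Purple 8, Yellow 7.

Pink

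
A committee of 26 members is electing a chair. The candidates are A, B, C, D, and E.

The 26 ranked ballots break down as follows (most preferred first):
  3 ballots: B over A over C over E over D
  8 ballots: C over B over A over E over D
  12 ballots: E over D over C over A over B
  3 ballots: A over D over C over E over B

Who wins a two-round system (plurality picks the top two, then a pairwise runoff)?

Round 1 first-place votes: A 3, B 3, C 8, D 0, E 12. E and C advance.
Runoff: E is ranked above C on 12 ballots, C above E on 14.

C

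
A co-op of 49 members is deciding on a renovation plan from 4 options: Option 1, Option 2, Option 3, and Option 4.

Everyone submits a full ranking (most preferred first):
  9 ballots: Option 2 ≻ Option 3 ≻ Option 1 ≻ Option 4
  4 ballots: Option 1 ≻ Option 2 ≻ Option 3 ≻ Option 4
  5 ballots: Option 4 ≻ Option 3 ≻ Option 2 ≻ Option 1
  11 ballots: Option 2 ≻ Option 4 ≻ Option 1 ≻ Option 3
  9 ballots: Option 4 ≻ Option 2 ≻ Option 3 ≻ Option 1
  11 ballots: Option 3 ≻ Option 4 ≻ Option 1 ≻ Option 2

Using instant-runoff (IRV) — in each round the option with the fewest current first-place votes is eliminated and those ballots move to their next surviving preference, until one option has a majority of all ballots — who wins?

Option 4

Round 1: Option 1 4, Option 2 20, Option 3 11, Option 4 14. Option 1 eliminated.
Round 2: Option 2 24, Option 3 11, Option 4 14. Option 3 eliminated.
Round 3: Option 2 24, Option 4 25. Option 4 has a majority (≥25).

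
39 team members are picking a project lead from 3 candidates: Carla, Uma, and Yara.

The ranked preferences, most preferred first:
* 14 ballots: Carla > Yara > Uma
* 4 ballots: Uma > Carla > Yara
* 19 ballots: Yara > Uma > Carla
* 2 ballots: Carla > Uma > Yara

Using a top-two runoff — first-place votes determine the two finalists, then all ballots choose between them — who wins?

Round 1 first-place votes: Carla 16, Uma 4, Yara 19. Yara and Carla advance.
Runoff: Yara is ranked above Carla on 19 ballots, Carla above Yara on 20.

Carla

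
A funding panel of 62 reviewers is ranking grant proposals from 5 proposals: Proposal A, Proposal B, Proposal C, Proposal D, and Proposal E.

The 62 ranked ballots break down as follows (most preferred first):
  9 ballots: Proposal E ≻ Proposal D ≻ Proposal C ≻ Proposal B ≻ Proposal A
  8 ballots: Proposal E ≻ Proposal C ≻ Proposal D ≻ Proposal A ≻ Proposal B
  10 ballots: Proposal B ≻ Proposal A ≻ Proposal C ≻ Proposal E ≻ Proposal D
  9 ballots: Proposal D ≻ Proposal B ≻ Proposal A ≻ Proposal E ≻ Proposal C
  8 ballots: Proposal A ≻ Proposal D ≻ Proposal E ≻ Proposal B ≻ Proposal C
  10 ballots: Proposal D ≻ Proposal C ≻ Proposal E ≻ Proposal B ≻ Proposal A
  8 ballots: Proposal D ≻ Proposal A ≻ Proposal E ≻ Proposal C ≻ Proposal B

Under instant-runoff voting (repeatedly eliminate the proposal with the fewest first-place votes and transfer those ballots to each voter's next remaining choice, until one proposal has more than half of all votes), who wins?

Proposal D

Round 1: Proposal A 8, Proposal B 10, Proposal C 0, Proposal D 27, Proposal E 17. Proposal C eliminated.
Round 2: Proposal A 8, Proposal B 10, Proposal D 27, Proposal E 17. Proposal A eliminated.
Round 3: Proposal B 10, Proposal D 35, Proposal E 17. Proposal D has a majority (≥32).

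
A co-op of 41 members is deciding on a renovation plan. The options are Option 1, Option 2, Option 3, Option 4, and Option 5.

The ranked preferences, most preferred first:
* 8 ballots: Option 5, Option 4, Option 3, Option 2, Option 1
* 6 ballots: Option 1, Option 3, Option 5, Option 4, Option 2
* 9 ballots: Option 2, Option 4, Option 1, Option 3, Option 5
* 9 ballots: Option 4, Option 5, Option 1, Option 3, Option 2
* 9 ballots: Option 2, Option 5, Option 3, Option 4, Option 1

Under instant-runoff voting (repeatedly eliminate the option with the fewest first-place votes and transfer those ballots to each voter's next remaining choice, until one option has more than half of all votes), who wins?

Round 1: Option 1 6, Option 2 18, Option 3 0, Option 4 9, Option 5 8. Option 3 eliminated.
Round 2: Option 1 6, Option 2 18, Option 4 9, Option 5 8. Option 1 eliminated.
Round 3: Option 2 18, Option 4 9, Option 5 14. Option 4 eliminated.
Round 4: Option 2 18, Option 5 23. Option 5 has a majority (≥21).

Option 5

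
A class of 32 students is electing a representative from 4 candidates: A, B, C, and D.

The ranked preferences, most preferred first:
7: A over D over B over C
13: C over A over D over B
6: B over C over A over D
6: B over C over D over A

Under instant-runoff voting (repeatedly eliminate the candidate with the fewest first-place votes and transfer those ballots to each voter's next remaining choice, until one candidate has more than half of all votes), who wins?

B

Round 1: A 7, B 12, C 13, D 0. D eliminated.
Round 2: A 7, B 12, C 13. A eliminated.
Round 3: B 19, C 13. B has a majority (≥17).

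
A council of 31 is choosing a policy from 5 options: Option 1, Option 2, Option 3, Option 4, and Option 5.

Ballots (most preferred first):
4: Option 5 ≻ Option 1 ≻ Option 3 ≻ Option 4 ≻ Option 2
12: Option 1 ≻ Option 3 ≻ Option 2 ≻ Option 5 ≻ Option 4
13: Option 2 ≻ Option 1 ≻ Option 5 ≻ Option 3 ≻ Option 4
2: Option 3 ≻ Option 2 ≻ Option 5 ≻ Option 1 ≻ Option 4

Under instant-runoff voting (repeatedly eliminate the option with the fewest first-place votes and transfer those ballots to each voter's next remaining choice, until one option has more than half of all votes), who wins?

Option 1

Round 1: Option 1 12, Option 2 13, Option 3 2, Option 4 0, Option 5 4. Option 4 eliminated.
Round 2: Option 1 12, Option 2 13, Option 3 2, Option 5 4. Option 3 eliminated.
Round 3: Option 1 12, Option 2 15, Option 5 4. Option 5 eliminated.
Round 4: Option 1 16, Option 2 15. Option 1 has a majority (≥16).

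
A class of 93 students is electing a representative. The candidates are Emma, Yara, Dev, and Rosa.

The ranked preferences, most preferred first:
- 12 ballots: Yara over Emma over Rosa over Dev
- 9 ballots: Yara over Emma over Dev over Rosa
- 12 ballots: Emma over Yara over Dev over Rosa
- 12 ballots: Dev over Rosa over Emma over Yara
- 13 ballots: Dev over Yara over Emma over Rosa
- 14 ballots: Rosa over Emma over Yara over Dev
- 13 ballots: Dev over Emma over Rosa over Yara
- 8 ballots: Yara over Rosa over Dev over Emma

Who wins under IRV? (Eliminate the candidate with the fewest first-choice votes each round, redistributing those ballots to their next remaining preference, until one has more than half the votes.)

Yara

Round 1: Emma 12, Yara 29, Dev 38, Rosa 14. Emma eliminated.
Round 2: Yara 41, Dev 38, Rosa 14. Rosa eliminated.
Round 3: Yara 55, Dev 38. Yara has a majority (≥47).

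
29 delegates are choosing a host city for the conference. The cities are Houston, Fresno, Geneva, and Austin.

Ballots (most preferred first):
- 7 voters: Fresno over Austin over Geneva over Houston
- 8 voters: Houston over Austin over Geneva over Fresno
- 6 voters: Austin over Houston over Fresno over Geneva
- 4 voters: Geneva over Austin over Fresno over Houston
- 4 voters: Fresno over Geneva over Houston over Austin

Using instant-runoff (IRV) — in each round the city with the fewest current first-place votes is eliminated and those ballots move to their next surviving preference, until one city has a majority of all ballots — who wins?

Austin

Round 1: Houston 8, Fresno 11, Geneva 4, Austin 6. Geneva eliminated.
Round 2: Houston 8, Fresno 11, Austin 10. Houston eliminated.
Round 3: Fresno 11, Austin 18. Austin has a majority (≥15).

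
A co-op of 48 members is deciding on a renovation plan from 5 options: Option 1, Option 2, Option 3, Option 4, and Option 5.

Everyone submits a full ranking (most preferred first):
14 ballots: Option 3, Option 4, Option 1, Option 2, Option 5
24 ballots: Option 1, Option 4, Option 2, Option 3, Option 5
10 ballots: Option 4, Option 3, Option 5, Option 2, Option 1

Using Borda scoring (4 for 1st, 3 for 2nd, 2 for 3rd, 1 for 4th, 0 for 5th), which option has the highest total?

Option 4

Option 1: 14×2 + 24×4 + 10×0 = 124
Option 2: 14×1 + 24×2 + 10×1 = 72
Option 3: 14×4 + 24×1 + 10×3 = 110
Option 4: 14×3 + 24×3 + 10×4 = 154
Option 5: 14×0 + 24×0 + 10×2 = 20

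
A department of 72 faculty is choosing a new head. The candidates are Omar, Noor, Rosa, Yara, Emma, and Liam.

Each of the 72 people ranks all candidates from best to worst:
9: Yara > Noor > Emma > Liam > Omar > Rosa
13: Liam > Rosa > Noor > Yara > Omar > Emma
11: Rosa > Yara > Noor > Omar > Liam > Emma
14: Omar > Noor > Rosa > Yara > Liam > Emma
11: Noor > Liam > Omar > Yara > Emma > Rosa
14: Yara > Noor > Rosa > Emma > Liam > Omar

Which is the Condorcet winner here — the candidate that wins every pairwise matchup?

Noor vs Omar: 58–14
Noor vs Rosa: 48–24
Noor vs Yara: 38–34
Noor vs Emma: 72–0
Noor vs Liam: 59–13
Noor beats every other candidate.

Noor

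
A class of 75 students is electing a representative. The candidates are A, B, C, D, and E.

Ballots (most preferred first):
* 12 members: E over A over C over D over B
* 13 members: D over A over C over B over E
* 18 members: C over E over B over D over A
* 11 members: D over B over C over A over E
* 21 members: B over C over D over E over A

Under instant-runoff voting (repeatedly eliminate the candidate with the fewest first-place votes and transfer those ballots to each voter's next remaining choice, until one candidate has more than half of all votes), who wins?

C

Round 1: A 0, B 21, C 18, D 24, E 12. A eliminated.
Round 2: B 21, C 18, D 24, E 12. E eliminated.
Round 3: B 21, C 30, D 24. B eliminated.
Round 4: C 51, D 24. C has a majority (≥38).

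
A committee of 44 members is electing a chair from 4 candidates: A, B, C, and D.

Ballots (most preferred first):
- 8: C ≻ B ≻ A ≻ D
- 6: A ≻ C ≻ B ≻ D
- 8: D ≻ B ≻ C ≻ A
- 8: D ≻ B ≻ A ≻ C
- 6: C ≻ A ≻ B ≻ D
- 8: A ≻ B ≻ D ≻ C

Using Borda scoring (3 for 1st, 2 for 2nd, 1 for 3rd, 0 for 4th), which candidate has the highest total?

B

A: 8×1 + 6×3 + 8×0 + 8×1 + 6×2 + 8×3 = 70
B: 8×2 + 6×1 + 8×2 + 8×2 + 6×1 + 8×2 = 76
C: 8×3 + 6×2 + 8×1 + 8×0 + 6×3 + 8×0 = 62
D: 8×0 + 6×0 + 8×3 + 8×3 + 6×0 + 8×1 = 56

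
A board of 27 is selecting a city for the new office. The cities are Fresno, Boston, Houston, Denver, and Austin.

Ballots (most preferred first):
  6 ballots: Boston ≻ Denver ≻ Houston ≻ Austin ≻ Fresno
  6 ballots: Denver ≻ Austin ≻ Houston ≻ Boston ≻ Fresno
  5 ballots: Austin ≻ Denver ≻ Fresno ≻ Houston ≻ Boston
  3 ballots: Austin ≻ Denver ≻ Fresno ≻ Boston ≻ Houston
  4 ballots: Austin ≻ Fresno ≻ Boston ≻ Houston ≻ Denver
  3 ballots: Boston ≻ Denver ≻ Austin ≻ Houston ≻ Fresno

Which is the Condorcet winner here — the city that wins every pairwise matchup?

Denver

Denver vs Fresno: 23–4
Denver vs Boston: 14–13
Denver vs Houston: 23–4
Denver vs Austin: 15–12
Denver beats every other city.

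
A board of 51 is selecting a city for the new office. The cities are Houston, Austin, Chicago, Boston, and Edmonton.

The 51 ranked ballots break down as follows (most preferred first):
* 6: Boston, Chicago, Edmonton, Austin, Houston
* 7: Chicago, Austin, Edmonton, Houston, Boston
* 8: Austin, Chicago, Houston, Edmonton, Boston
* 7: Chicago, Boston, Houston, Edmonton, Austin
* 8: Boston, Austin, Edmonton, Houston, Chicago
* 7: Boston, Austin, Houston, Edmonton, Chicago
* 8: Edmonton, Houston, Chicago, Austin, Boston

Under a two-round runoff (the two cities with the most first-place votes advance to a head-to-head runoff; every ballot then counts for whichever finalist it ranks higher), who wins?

Chicago

Round 1 first-place votes: Houston 0, Austin 8, Chicago 14, Boston 21, Edmonton 8. Boston and Chicago advance.
Runoff: Boston is ranked above Chicago on 21 ballots, Chicago above Boston on 30.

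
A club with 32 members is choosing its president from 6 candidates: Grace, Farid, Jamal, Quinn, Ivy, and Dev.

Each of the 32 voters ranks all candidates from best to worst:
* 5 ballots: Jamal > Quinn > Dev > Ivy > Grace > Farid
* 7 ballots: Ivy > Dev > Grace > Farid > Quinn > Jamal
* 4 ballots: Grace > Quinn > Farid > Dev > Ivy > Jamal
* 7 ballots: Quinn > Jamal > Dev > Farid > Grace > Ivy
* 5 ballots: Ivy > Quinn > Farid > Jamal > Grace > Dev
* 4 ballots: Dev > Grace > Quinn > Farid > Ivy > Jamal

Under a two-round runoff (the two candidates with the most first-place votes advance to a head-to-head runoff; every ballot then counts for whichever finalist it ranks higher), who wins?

Round 1 first-place votes: Grace 4, Farid 0, Jamal 5, Quinn 7, Ivy 12, Dev 4. Ivy and Quinn advance.
Runoff: Ivy is ranked above Quinn on 12 ballots, Quinn above Ivy on 20.

Quinn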